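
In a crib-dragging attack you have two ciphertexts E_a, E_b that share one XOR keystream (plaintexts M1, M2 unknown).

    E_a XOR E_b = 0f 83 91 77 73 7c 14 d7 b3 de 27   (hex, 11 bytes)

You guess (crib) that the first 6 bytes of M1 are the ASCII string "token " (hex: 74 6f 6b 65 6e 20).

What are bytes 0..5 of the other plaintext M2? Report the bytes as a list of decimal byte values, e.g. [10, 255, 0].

Since E_a ⊕ E_b = M1 ⊕ M2, XORing with the guessed M1 bytes yields the corresponding M2 bytes: M2 = (E_a ⊕ E_b) ⊕ M1.
byte 0: 00001111 XOR 01110100 = 01111011
byte 1: 10000011 XOR 01101111 = 11101100
byte 2: 10010001 XOR 01101011 = 11111010
byte 3: 01110111 XOR 01100101 = 00010010
byte 4: 01110011 XOR 01101110 = 00011101
byte 5: 01111100 XOR 00100000 = 01011100

[123, 236, 250, 18, 29, 92]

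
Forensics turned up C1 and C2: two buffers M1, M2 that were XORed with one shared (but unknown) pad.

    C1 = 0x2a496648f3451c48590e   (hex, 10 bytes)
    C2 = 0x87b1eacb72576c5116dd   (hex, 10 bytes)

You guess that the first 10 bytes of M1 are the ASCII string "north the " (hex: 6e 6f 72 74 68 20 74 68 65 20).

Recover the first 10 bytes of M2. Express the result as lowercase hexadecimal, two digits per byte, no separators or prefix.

First, C1 ⊕ C2 = (M1 ⊕ K) ⊕ (M2 ⊕ K) = M1 ⊕ M2, so the key drops out. Then M2 = (M1 ⊕ M2) ⊕ M1 over the first 10 bytes.
byte 0: (2a ⊕ 87) ⊕ 6e = ad ⊕ 6e = c3
byte 1: (49 ⊕ b1) ⊕ 6f = f8 ⊕ 6f = 97
byte 2: (66 ⊕ ea) ⊕ 72 = 8c ⊕ 72 = fe
byte 3: (48 ⊕ cb) ⊕ 74 = 83 ⊕ 74 = f7
byte 4: (f3 ⊕ 72) ⊕ 68 = 81 ⊕ 68 = e9
byte 5: (45 ⊕ 57) ⊕ 20 = 12 ⊕ 20 = 32
byte 6: (1c ⊕ 6c) ⊕ 74 = 70 ⊕ 74 = 04
byte 7: (48 ⊕ 51) ⊕ 68 = 19 ⊕ 68 = 71
byte 8: (59 ⊕ 16) ⊕ 65 = 4f ⊕ 65 = 2a
byte 9: (0e ⊕ dd) ⊕ 20 = d3 ⊕ 20 = f3

c397fef7e93204712af3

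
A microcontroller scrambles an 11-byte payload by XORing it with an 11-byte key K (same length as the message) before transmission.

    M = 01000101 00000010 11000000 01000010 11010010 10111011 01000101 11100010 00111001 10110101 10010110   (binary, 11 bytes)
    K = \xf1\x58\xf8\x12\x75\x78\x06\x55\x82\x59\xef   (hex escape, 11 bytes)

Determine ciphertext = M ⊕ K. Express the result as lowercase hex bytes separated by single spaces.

XOR is its own inverse, so applying the key byte-wise gives the result directly.
01000101 ⊕ 11110001 = 10110100
00000010 ⊕ 01011000 = 01011010
11000000 ⊕ 11111000 = 00111000
01000010 ⊕ 00010010 = 01010000
11010010 ⊕ 01110101 = 10100111
10111011 ⊕ 01111000 = 11000011
01000101 ⊕ 00000110 = 01000011
11100010 ⊕ 01010101 = 10110111
00111001 ⊕ 10000010 = 10111011
10110101 ⊕ 01011001 = 11101100
10010110 ⊕ 11101111 = 01111001

b4 5a 38 50 a7 c3 43 b7 bb ec 79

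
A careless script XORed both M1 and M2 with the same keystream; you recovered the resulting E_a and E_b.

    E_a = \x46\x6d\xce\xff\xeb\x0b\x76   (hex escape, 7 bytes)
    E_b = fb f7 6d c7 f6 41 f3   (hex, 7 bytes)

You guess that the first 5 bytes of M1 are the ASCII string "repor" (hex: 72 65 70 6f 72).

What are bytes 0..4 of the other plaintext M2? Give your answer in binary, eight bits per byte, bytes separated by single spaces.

First, E_a ⊕ E_b = (M1 ⊕ K) ⊕ (M2 ⊕ K) = M1 ⊕ M2, so the key drops out. Then M2 = (M1 ⊕ M2) ⊕ M1 over the first 5 bytes.
byte 0: (46 ⊕ fb) ⊕ 72 = bd ⊕ 72 = cf
byte 1: (6d ⊕ f7) ⊕ 65 = 9a ⊕ 65 = ff
byte 2: (ce ⊕ 6d) ⊕ 70 = a3 ⊕ 70 = d3
byte 3: (ff ⊕ c7) ⊕ 6f = 38 ⊕ 6f = 57
byte 4: (eb ⊕ f6) ⊕ 72 = 1d ⊕ 72 = 6f

11001111 11111111 11010011 01010111 01101111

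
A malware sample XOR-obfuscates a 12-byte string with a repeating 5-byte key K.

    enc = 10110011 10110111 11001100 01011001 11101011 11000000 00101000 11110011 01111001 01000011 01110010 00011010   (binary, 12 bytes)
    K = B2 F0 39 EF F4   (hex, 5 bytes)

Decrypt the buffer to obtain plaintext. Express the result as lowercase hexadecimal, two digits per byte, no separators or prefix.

0147f5b61f72d8ca96b7c0ea

The 5-byte key repeats, so the effective keystream is b2 f0 39 ef f4 b2 f0 39 ef f4 b2 f0.
byte 0: b3 xor b2 = 01
byte 1: b7 xor f0 = 47
byte 2: cc xor 39 = f5
byte 3: 59 xor ef = b6
byte 4: eb xor f4 = 1f
byte 5: c0 xor b2 = 72
byte 6: 28 xor f0 = d8
byte 7: f3 xor 39 = ca
byte 8: 79 xor ef = 96
byte 9: 43 xor f4 = b7
byte 10: 72 xor b2 = c0
byte 11: 1a xor f0 = ea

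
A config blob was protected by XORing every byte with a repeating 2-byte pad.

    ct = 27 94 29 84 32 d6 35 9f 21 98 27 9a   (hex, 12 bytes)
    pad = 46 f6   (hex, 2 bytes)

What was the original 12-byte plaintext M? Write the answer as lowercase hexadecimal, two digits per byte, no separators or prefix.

61626f7274207369676e616c

The 2-byte key repeats, so the effective keystream is 46 f6 46 f6 46 f6 46 f6 46 f6 46 f6.
byte 0: 00100111 XOR 01000110 = 01100001
byte 1: 10010100 XOR 11110110 = 01100010
byte 2: 00101001 XOR 01000110 = 01101111
byte 3: 10000100 XOR 11110110 = 01110010
byte 4: 00110010 XOR 01000110 = 01110100
byte 5: 11010110 XOR 11110110 = 00100000
byte 6: 00110101 XOR 01000110 = 01110011
byte 7: 10011111 XOR 11110110 = 01101001
byte 8: 00100001 XOR 01000110 = 01100111
byte 9: 10011000 XOR 11110110 = 01101110
byte 10: 00100111 XOR 01000110 = 01100001
byte 11: 10011010 XOR 11110110 = 01101100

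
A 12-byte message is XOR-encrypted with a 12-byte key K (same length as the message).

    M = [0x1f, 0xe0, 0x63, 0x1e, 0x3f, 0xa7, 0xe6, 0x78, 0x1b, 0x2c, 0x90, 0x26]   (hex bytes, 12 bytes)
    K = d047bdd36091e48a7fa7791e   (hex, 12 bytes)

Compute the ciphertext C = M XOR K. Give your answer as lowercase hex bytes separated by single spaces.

cf a7 de cd 5f 36 02 f2 64 8b e9 38

1f ^ d0 = cf
e0 ^ 47 = a7
63 ^ bd = de
1e ^ d3 = cd
3f ^ 60 = 5f
a7 ^ 91 = 36
e6 ^ e4 = 02
78 ^ 8a = f2
1b ^ 7f = 64
2c ^ a7 = 8b
90 ^ 79 = e9
26 ^ 1e = 38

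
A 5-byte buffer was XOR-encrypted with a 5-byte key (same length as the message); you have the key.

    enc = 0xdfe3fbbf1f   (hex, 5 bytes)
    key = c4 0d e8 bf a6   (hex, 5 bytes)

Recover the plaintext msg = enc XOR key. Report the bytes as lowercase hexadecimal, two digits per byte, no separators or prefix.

XOR is its own inverse, so applying the key byte-wise gives the result directly.
11011111 ^ 11000100 = 00011011
11100011 ^ 00001101 = 11101110
11111011 ^ 11101000 = 00010011
10111111 ^ 10111111 = 00000000
00011111 ^ 10100110 = 10111001

1bee1300b9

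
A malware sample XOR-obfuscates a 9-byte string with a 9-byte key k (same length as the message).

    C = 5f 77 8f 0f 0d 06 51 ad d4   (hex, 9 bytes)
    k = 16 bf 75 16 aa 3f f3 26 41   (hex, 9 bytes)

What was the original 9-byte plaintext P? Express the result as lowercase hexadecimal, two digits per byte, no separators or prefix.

 95 xor  22 =  73
119 xor 191 = 200
143 xor 117 = 250
 15 xor  22 =  25
 13 xor 170 = 167
  6 xor  63 =  57
 81 xor 243 = 162
173 xor  38 = 139
212 xor  65 = 149

49c8fa19a739a28b95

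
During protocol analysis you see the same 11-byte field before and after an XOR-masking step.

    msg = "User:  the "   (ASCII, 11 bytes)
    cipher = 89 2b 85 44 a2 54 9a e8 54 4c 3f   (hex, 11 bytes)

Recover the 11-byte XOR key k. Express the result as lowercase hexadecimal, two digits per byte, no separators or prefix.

Since cipher = msg ⊕ k, XORing both sides with msg gives k = msg ⊕ cipher.
 85 xor 137 = 220
115 xor  43 =  88
101 xor 133 = 224
114 xor  68 =  54
 58 xor 162 = 152
 32 xor  84 = 116
 32 xor 154 = 186
116 xor 232 = 156
104 xor  84 =  60
101 xor  76 =  41
 32 xor  63 =  31

dc58e0369874ba9c3c291f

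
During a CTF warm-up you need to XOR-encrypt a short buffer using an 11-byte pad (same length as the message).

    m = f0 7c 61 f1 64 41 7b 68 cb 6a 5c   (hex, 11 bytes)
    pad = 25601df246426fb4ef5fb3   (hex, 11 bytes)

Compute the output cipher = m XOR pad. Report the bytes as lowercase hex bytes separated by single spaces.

XOR is its own inverse, so applying the key byte-wise gives the result directly.
11110000 ⊕ 00100101 = 11010101
01111100 ⊕ 01100000 = 00011100
01100001 ⊕ 00011101 = 01111100
11110001 ⊕ 11110010 = 00000011
01100100 ⊕ 01000110 = 00100010
01000001 ⊕ 01000010 = 00000011
01111011 ⊕ 01101111 = 00010100
01101000 ⊕ 10110100 = 11011100
11001011 ⊕ 11101111 = 00100100
01101010 ⊕ 01011111 = 00110101
01011100 ⊕ 10110011 = 11101111

d5 1c 7c 03 22 03 14 dc 24 35 ef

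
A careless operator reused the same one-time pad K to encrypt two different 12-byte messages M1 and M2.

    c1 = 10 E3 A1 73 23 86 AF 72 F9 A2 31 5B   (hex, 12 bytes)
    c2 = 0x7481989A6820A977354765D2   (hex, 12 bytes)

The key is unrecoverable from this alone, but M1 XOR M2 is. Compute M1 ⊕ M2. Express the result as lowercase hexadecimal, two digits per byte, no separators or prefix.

c1 ⊕ c2 = (M1 ⊕ K) ⊕ (M2 ⊕ K) = M1 ⊕ M2 — the shared key cancels under XOR.
byte 0: 00010000 ⊕ 01110100 = 01100100
byte 1: 11100011 ⊕ 10000001 = 01100010
byte 2: 10100001 ⊕ 10011000 = 00111001
byte 3: 01110011 ⊕ 10011010 = 11101001
byte 4: 00100011 ⊕ 01101000 = 01001011
byte 5: 10000110 ⊕ 00100000 = 10100110
byte 6: 10101111 ⊕ 10101001 = 00000110
byte 7: 01110010 ⊕ 01110111 = 00000101
byte 8: 11111001 ⊕ 00110101 = 11001100
byte 9: 10100010 ⊕ 01000111 = 11100101
byte 10: 00110001 ⊕ 01100101 = 01010100
byte 11: 01011011 ⊕ 11010010 = 10001001

646239e94ba60605cce55489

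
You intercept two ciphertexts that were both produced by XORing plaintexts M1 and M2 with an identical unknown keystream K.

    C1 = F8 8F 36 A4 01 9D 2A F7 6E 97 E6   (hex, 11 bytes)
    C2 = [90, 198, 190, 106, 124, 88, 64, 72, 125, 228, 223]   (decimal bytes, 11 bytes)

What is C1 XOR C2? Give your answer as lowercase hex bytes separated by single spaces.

C1 ⊕ C2 = (M1 ⊕ K) ⊕ (M2 ⊕ K) = M1 ⊕ M2 — the shared key cancels under XOR.
f8 xor 5a = a2
8f xor c6 = 49
36 xor be = 88
a4 xor 6a = ce
01 xor 7c = 7d
9d xor 58 = c5
2a xor 40 = 6a
f7 xor 48 = bf
6e xor 7d = 13
97 xor e4 = 73
e6 xor df = 39

a2 49 88 ce 7d c5 6a bf 13 73 39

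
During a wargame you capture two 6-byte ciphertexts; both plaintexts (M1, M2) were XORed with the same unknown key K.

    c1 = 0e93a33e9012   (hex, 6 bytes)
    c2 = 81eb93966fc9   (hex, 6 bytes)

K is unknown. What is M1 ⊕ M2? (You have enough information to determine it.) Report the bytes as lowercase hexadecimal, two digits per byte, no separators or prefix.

8f7830a8ffdb

c1 ⊕ c2 = (M1 ⊕ K) ⊕ (M2 ⊕ K) = M1 ⊕ M2 — the shared key cancels under XOR.
0e xor 81 = 8f
93 xor eb = 78
a3 xor 93 = 30
3e xor 96 = a8
90 xor 6f = ff
12 xor c9 = db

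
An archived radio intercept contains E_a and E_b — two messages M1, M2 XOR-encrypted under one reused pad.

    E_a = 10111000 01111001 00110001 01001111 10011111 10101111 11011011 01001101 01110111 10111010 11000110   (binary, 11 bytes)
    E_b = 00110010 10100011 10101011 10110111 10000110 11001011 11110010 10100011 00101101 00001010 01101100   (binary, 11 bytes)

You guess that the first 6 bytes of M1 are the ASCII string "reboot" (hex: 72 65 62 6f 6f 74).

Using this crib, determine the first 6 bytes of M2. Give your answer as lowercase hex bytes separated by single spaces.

f8 bf f8 97 76 10

First, E_a ⊕ E_b = (M1 ⊕ K) ⊕ (M2 ⊕ K) = M1 ⊕ M2, so the key drops out. Then M2 = (M1 ⊕ M2) ⊕ M1 over the first 6 bytes.
byte 0: (b8 XOR 32) XOR 72 = 8a XOR 72 = f8
byte 1: (79 XOR a3) XOR 65 = da XOR 65 = bf
byte 2: (31 XOR ab) XOR 62 = 9a XOR 62 = f8
byte 3: (4f XOR b7) XOR 6f = f8 XOR 6f = 97
byte 4: (9f XOR 86) XOR 6f = 19 XOR 6f = 76
byte 5: (af XOR cb) XOR 74 = 64 XOR 74 = 10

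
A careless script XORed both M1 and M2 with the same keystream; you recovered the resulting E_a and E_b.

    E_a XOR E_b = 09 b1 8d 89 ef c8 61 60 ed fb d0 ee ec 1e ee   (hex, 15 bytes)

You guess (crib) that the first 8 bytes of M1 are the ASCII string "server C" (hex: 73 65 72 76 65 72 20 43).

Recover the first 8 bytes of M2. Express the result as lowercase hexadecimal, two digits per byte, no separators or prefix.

7ad4ffff8aba4123

Since E_a ⊕ E_b = M1 ⊕ M2, XORing with the guessed M1 bytes yields the corresponding M2 bytes: M2 = (E_a ⊕ E_b) ⊕ M1.
byte 0: 09 ⊕ 73 = 7a
byte 1: b1 ⊕ 65 = d4
byte 2: 8d ⊕ 72 = ff
byte 3: 89 ⊕ 76 = ff
byte 4: ef ⊕ 65 = 8a
byte 5: c8 ⊕ 72 = ba
byte 6: 61 ⊕ 20 = 41
byte 7: 60 ⊕ 43 = 23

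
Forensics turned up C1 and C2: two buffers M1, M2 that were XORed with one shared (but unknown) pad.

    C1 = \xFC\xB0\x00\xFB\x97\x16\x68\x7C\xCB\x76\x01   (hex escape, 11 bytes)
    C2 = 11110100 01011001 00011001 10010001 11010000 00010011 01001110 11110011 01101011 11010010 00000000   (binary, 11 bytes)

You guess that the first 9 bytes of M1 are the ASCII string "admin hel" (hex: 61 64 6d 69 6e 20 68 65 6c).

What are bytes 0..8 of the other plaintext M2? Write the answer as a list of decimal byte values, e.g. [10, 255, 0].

First, C1 ⊕ C2 = (M1 ⊕ K) ⊕ (M2 ⊕ K) = M1 ⊕ M2, so the key drops out. Then M2 = (M1 ⊕ M2) ⊕ M1 over the first 9 bytes.
byte 0: (fc XOR f4) XOR 61 = 08 XOR 61 = 69
byte 1: (b0 XOR 59) XOR 64 = e9 XOR 64 = 8d
byte 2: (00 XOR 19) XOR 6d = 19 XOR 6d = 74
byte 3: (fb XOR 91) XOR 69 = 6a XOR 69 = 03
byte 4: (97 XOR d0) XOR 6e = 47 XOR 6e = 29
byte 5: (16 XOR 13) XOR 20 = 05 XOR 20 = 25
byte 6: (68 XOR 4e) XOR 68 = 26 XOR 68 = 4e
byte 7: (7c XOR f3) XOR 65 = 8f XOR 65 = ea
byte 8: (cb XOR 6b) XOR 6c = a0 XOR 6c = cc

[105, 141, 116, 3, 41, 37, 78, 234, 204]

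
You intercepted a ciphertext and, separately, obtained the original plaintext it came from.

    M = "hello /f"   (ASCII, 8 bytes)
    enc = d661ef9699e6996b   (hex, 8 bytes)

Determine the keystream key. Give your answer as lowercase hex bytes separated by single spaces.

Since enc = M ⊕ key, XORing both sides with M gives key = M ⊕ enc.
68 XOR d6 = be
65 XOR 61 = 04
6c XOR ef = 83
6c XOR 96 = fa
6f XOR 99 = f6
20 XOR e6 = c6
2f XOR 99 = b6
66 XOR 6b = 0d

be 04 83 fa f6 c6 b6 0d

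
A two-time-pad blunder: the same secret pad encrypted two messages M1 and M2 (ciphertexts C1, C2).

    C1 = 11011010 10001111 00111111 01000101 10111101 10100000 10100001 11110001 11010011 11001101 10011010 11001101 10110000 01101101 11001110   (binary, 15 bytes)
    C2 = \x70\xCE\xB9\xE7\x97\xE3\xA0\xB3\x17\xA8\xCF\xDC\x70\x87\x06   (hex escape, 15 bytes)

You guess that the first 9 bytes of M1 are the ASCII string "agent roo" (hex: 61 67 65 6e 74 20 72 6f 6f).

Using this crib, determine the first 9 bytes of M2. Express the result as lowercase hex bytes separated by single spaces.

cb 26 e3 cc 5e 63 73 2d ab

First, C1 ⊕ C2 = (M1 ⊕ K) ⊕ (M2 ⊕ K) = M1 ⊕ M2, so the key drops out. Then M2 = (M1 ⊕ M2) ⊕ M1 over the first 9 bytes.
byte 0: (da xor 70) xor 61 = aa xor 61 = cb
byte 1: (8f xor ce) xor 67 = 41 xor 67 = 26
byte 2: (3f xor b9) xor 65 = 86 xor 65 = e3
byte 3: (45 xor e7) xor 6e = a2 xor 6e = cc
byte 4: (bd xor 97) xor 74 = 2a xor 74 = 5e
byte 5: (a0 xor e3) xor 20 = 43 xor 20 = 63
byte 6: (a1 xor a0) xor 72 = 01 xor 72 = 73
byte 7: (f1 xor b3) xor 6f = 42 xor 6f = 2d
byte 8: (d3 xor 17) xor 6f = c4 xor 6f = ab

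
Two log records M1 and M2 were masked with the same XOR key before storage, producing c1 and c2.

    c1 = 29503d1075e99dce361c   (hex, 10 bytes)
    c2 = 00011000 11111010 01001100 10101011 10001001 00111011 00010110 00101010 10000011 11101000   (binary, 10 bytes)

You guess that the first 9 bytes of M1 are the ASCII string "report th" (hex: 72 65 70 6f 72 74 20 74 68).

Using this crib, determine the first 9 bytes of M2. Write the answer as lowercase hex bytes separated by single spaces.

First, c1 ⊕ c2 = (M1 ⊕ K) ⊕ (M2 ⊕ K) = M1 ⊕ M2, so the key drops out. Then M2 = (M1 ⊕ M2) ⊕ M1 over the first 9 bytes.
byte 0: (29 ⊕ 18) ⊕ 72 = 31 ⊕ 72 = 43
byte 1: (50 ⊕ fa) ⊕ 65 = aa ⊕ 65 = cf
byte 2: (3d ⊕ 4c) ⊕ 70 = 71 ⊕ 70 = 01
byte 3: (10 ⊕ ab) ⊕ 6f = bb ⊕ 6f = d4
byte 4: (75 ⊕ 89) ⊕ 72 = fc ⊕ 72 = 8e
byte 5: (e9 ⊕ 3b) ⊕ 74 = d2 ⊕ 74 = a6
byte 6: (9d ⊕ 16) ⊕ 20 = 8b ⊕ 20 = ab
byte 7: (ce ⊕ 2a) ⊕ 74 = e4 ⊕ 74 = 90
byte 8: (36 ⊕ 83) ⊕ 68 = b5 ⊕ 68 = dd

43 cf 01 d4 8e a6 ab 90 dd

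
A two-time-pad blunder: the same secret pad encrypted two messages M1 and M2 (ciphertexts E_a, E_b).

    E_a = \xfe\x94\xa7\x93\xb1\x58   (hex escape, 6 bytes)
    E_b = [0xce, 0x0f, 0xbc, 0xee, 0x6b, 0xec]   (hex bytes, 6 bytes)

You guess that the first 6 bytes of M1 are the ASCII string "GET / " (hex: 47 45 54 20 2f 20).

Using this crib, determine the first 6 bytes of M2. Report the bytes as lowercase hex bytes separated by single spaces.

First, E_a ⊕ E_b = (M1 ⊕ K) ⊕ (M2 ⊕ K) = M1 ⊕ M2, so the key drops out. Then M2 = (M1 ⊕ M2) ⊕ M1 over the first 6 bytes.
byte 0: (fe xor ce) xor 47 = 30 xor 47 = 77
byte 1: (94 xor 0f) xor 45 = 9b xor 45 = de
byte 2: (a7 xor bc) xor 54 = 1b xor 54 = 4f
byte 3: (93 xor ee) xor 20 = 7d xor 20 = 5d
byte 4: (b1 xor 6b) xor 2f = da xor 2f = f5
byte 5: (58 xor ec) xor 20 = b4 xor 20 = 94

77 de 4f 5d f5 94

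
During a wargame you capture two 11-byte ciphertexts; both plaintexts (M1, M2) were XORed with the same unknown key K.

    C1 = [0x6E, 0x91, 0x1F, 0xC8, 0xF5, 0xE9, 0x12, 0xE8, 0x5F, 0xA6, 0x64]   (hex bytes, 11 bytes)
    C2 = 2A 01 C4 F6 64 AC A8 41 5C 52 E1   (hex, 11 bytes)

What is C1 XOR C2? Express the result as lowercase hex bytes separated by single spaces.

44 90 db 3e 91 45 ba a9 03 f4 85

C1 ⊕ C2 = (M1 ⊕ K) ⊕ (M2 ⊕ K) = M1 ⊕ M2 — the shared key cancels under XOR.
6e xor 2a = 44
91 xor 01 = 90
1f xor c4 = db
c8 xor f6 = 3e
f5 xor 64 = 91
e9 xor ac = 45
12 xor a8 = ba
e8 xor 41 = a9
5f xor 5c = 03
a6 xor 52 = f4
64 xor e1 = 85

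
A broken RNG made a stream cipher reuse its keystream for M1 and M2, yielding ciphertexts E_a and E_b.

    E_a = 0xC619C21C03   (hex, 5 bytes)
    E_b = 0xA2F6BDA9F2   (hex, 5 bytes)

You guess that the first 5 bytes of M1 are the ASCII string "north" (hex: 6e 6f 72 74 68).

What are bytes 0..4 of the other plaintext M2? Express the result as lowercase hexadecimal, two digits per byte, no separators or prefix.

First, E_a ⊕ E_b = (M1 ⊕ K) ⊕ (M2 ⊕ K) = M1 ⊕ M2, so the key drops out. Then M2 = (M1 ⊕ M2) ⊕ M1 over the first 5 bytes.
byte 0: (c6 ⊕ a2) ⊕ 6e = 64 ⊕ 6e = 0a
byte 1: (19 ⊕ f6) ⊕ 6f = ef ⊕ 6f = 80
byte 2: (c2 ⊕ bd) ⊕ 72 = 7f ⊕ 72 = 0d
byte 3: (1c ⊕ a9) ⊕ 74 = b5 ⊕ 74 = c1
byte 4: (03 ⊕ f2) ⊕ 68 = f1 ⊕ 68 = 99

0a800dc199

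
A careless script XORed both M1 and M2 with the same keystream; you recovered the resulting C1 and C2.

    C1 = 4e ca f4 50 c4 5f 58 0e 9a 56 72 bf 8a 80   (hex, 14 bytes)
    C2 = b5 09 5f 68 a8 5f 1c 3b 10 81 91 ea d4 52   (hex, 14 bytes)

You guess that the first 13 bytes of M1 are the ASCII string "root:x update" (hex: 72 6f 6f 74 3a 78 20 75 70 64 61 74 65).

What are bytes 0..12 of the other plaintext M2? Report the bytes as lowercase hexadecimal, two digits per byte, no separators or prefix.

First, C1 ⊕ C2 = (M1 ⊕ K) ⊕ (M2 ⊕ K) = M1 ⊕ M2, so the key drops out. Then M2 = (M1 ⊕ M2) ⊕ M1 over the first 13 bytes.
byte 0: (4e ⊕ b5) ⊕ 72 = fb ⊕ 72 = 89
byte 1: (ca ⊕ 09) ⊕ 6f = c3 ⊕ 6f = ac
byte 2: (f4 ⊕ 5f) ⊕ 6f = ab ⊕ 6f = c4
byte 3: (50 ⊕ 68) ⊕ 74 = 38 ⊕ 74 = 4c
byte 4: (c4 ⊕ a8) ⊕ 3a = 6c ⊕ 3a = 56
byte 5: (5f ⊕ 5f) ⊕ 78 = 00 ⊕ 78 = 78
byte 6: (58 ⊕ 1c) ⊕ 20 = 44 ⊕ 20 = 64
byte 7: (0e ⊕ 3b) ⊕ 75 = 35 ⊕ 75 = 40
byte 8: (9a ⊕ 10) ⊕ 70 = 8a ⊕ 70 = fa
byte 9: (56 ⊕ 81) ⊕ 64 = d7 ⊕ 64 = b3
byte 10: (72 ⊕ 91) ⊕ 61 = e3 ⊕ 61 = 82
byte 11: (bf ⊕ ea) ⊕ 74 = 55 ⊕ 74 = 21
byte 12: (8a ⊕ d4) ⊕ 65 = 5e ⊕ 65 = 3b

89acc44c56786440fab382213b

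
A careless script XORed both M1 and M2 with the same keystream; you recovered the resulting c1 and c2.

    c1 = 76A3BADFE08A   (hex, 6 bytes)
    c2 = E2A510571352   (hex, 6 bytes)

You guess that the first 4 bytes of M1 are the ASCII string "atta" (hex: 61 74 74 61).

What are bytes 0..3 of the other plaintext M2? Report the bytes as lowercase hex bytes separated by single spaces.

f5 72 de e9

First, c1 ⊕ c2 = (M1 ⊕ K) ⊕ (M2 ⊕ K) = M1 ⊕ M2, so the key drops out. Then M2 = (M1 ⊕ M2) ⊕ M1 over the first 4 bytes.
byte 0: (76 ⊕ e2) ⊕ 61 = 94 ⊕ 61 = f5
byte 1: (a3 ⊕ a5) ⊕ 74 = 06 ⊕ 74 = 72
byte 2: (ba ⊕ 10) ⊕ 74 = aa ⊕ 74 = de
byte 3: (df ⊕ 57) ⊕ 61 = 88 ⊕ 61 = e9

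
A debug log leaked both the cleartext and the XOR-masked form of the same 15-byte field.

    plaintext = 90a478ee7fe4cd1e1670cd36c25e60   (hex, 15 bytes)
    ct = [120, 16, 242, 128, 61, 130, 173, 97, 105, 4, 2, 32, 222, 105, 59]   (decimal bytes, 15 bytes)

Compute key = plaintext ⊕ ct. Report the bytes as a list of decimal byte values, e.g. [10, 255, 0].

Since ct = plaintext ⊕ key, XORing both sides with plaintext gives key = plaintext ⊕ ct.
byte 0: 90 xor 78 = e8
byte 1: a4 xor 10 = b4
byte 2: 78 xor f2 = 8a
byte 3: ee xor 80 = 6e
byte 4: 7f xor 3d = 42
byte 5: e4 xor 82 = 66
byte 6: cd xor ad = 60
byte 7: 1e xor 61 = 7f
byte 8: 16 xor 69 = 7f
byte 9: 70 xor 04 = 74
byte 10: cd xor 02 = cf
byte 11: 36 xor 20 = 16
byte 12: c2 xor de = 1c
byte 13: 5e xor 69 = 37
byte 14: 60 xor 3b = 5b

[232, 180, 138, 110, 66, 102, 96, 127, 127, 116, 207, 22, 28, 55, 91]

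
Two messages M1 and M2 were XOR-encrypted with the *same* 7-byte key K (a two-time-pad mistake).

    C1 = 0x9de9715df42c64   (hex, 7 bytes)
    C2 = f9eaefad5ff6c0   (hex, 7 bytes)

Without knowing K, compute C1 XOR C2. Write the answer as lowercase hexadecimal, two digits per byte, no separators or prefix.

C1 ⊕ C2 = (M1 ⊕ K) ⊕ (M2 ⊕ K) = M1 ⊕ M2 — the shared key cancels under XOR.
9d XOR f9 = 64
e9 XOR ea = 03
71 XOR ef = 9e
5d XOR ad = f0
f4 XOR 5f = ab
2c XOR f6 = da
64 XOR c0 = a4

64039ef0abdaa4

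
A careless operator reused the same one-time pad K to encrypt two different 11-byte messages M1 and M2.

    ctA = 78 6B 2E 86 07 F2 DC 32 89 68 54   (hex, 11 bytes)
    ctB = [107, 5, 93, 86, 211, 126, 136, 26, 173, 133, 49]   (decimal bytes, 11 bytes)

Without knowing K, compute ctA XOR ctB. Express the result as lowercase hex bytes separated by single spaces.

13 6e 73 d0 d4 8c 54 28 24 ed 65

ctA ⊕ ctB = (M1 ⊕ K) ⊕ (M2 ⊕ K) = M1 ⊕ M2 — the shared key cancels under XOR.
120 ^ 107 =  19
107 ^   5 = 110
 46 ^  93 = 115
134 ^  86 = 208
  7 ^ 211 = 212
242 ^ 126 = 140
220 ^ 136 =  84
 50 ^  26 =  40
137 ^ 173 =  36
104 ^ 133 = 237
 84 ^  49 = 101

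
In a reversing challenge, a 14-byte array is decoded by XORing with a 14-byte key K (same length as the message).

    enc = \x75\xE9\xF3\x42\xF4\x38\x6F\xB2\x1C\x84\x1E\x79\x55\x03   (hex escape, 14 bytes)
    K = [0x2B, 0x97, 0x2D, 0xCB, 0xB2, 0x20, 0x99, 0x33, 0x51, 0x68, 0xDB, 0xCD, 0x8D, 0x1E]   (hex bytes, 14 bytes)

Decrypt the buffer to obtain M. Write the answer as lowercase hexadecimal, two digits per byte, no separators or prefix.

5e7ede894618f6814decc5b4d81d

byte 0: 75 ⊕ 2b = 5e
byte 1: e9 ⊕ 97 = 7e
byte 2: f3 ⊕ 2d = de
byte 3: 42 ⊕ cb = 89
byte 4: f4 ⊕ b2 = 46
byte 5: 38 ⊕ 20 = 18
byte 6: 6f ⊕ 99 = f6
byte 7: b2 ⊕ 33 = 81
byte 8: 1c ⊕ 51 = 4d
byte 9: 84 ⊕ 68 = ec
byte 10: 1e ⊕ db = c5
byte 11: 79 ⊕ cd = b4
byte 12: 55 ⊕ 8d = d8
byte 13: 03 ⊕ 1e = 1d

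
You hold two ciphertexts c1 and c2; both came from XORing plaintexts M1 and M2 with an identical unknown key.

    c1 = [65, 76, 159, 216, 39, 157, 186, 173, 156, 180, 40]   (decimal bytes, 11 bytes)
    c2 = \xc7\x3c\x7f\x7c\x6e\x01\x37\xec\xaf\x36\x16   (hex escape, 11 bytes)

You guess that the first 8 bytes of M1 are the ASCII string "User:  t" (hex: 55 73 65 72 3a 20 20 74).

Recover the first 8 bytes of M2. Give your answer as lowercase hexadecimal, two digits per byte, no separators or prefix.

First, c1 ⊕ c2 = (M1 ⊕ K) ⊕ (M2 ⊕ K) = M1 ⊕ M2, so the key drops out. Then M2 = (M1 ⊕ M2) ⊕ M1 over the first 8 bytes.
byte 0: (41 xor c7) xor 55 = 86 xor 55 = d3
byte 1: (4c xor 3c) xor 73 = 70 xor 73 = 03
byte 2: (9f xor 7f) xor 65 = e0 xor 65 = 85
byte 3: (d8 xor 7c) xor 72 = a4 xor 72 = d6
byte 4: (27 xor 6e) xor 3a = 49 xor 3a = 73
byte 5: (9d xor 01) xor 20 = 9c xor 20 = bc
byte 6: (ba xor 37) xor 20 = 8d xor 20 = ad
byte 7: (ad xor ec) xor 74 = 41 xor 74 = 35

d30385d673bcad35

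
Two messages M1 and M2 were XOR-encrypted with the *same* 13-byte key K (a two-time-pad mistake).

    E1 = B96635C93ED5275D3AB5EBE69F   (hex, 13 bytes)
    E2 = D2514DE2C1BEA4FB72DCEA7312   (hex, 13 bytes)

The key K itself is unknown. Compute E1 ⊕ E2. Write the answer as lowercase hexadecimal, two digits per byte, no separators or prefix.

E1 ⊕ E2 = (M1 ⊕ K) ⊕ (M2 ⊕ K) = M1 ⊕ M2 — the shared key cancels under XOR.
byte 0: 10111001 xor 11010010 = 01101011
byte 1: 01100110 xor 01010001 = 00110111
byte 2: 00110101 xor 01001101 = 01111000
byte 3: 11001001 xor 11100010 = 00101011
byte 4: 00111110 xor 11000001 = 11111111
byte 5: 11010101 xor 10111110 = 01101011
byte 6: 00100111 xor 10100100 = 10000011
byte 7: 01011101 xor 11111011 = 10100110
byte 8: 00111010 xor 01110010 = 01001000
byte 9: 10110101 xor 11011100 = 01101001
byte 10: 11101011 xor 11101010 = 00000001
byte 11: 11100110 xor 01110011 = 10010101
byte 12: 10011111 xor 00010010 = 10001101

6b37782bff6b83a6486901958d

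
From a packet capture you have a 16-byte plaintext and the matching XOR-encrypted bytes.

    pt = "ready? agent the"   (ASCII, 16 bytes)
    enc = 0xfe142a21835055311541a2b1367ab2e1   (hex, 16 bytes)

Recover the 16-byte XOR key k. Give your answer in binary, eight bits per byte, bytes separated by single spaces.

10001100 01110001 01001011 01000101 11111010 01101111 01110101 01010000 01110010 00100100 11001100 11000101 00010110 00001110 11011010 10000100

Since enc = pt ⊕ k, XORing both sides with pt gives k = pt ⊕ enc.
72 XOR fe = 8c
65 XOR 14 = 71
61 XOR 2a = 4b
64 XOR 21 = 45
79 XOR 83 = fa
3f XOR 50 = 6f
20 XOR 55 = 75
61 XOR 31 = 50
67 XOR 15 = 72
65 XOR 41 = 24
6e XOR a2 = cc
74 XOR b1 = c5
20 XOR 36 = 16
74 XOR 7a = 0e
68 XOR b2 = da
65 XOR e1 = 84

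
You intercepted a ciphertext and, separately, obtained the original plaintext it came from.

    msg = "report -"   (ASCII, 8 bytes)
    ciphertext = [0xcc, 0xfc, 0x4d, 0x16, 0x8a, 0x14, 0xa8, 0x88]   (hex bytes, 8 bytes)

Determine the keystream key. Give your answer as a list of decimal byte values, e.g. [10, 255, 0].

[190, 153, 61, 121, 248, 96, 136, 165]

Since ciphertext = msg ⊕ key, XORing both sides with msg gives key = msg ⊕ ciphertext.
byte 0: 72 XOR cc = be
byte 1: 65 XOR fc = 99
byte 2: 70 XOR 4d = 3d
byte 3: 6f XOR 16 = 79
byte 4: 72 XOR 8a = f8
byte 5: 74 XOR 14 = 60
byte 6: 20 XOR a8 = 88
byte 7: 2d XOR 88 = a5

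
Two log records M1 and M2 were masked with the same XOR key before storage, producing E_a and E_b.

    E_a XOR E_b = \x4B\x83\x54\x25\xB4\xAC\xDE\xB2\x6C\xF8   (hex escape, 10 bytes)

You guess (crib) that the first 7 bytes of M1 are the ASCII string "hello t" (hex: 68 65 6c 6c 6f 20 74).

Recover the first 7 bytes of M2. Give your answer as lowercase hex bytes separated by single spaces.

Since E_a ⊕ E_b = M1 ⊕ M2, XORing with the guessed M1 bytes yields the corresponding M2 bytes: M2 = (E_a ⊕ E_b) ⊕ M1.
4b ⊕ 68 = 23
83 ⊕ 65 = e6
54 ⊕ 6c = 38
25 ⊕ 6c = 49
b4 ⊕ 6f = db
ac ⊕ 20 = 8c
de ⊕ 74 = aa

23 e6 38 49 db 8c aa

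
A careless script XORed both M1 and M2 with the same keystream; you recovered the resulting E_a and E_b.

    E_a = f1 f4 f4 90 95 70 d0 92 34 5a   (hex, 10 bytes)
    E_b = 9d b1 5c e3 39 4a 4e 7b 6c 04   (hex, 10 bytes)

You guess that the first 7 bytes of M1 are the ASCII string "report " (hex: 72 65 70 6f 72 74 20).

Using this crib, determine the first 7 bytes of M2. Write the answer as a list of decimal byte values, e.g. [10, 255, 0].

First, E_a ⊕ E_b = (M1 ⊕ K) ⊕ (M2 ⊕ K) = M1 ⊕ M2, so the key drops out. Then M2 = (M1 ⊕ M2) ⊕ M1 over the first 7 bytes.
byte 0: (f1 ⊕ 9d) ⊕ 72 = 6c ⊕ 72 = 1e
byte 1: (f4 ⊕ b1) ⊕ 65 = 45 ⊕ 65 = 20
byte 2: (f4 ⊕ 5c) ⊕ 70 = a8 ⊕ 70 = d8
byte 3: (90 ⊕ e3) ⊕ 6f = 73 ⊕ 6f = 1c
byte 4: (95 ⊕ 39) ⊕ 72 = ac ⊕ 72 = de
byte 5: (70 ⊕ 4a) ⊕ 74 = 3a ⊕ 74 = 4e
byte 6: (d0 ⊕ 4e) ⊕ 20 = 9e ⊕ 20 = be

[30, 32, 216, 28, 222, 78, 190]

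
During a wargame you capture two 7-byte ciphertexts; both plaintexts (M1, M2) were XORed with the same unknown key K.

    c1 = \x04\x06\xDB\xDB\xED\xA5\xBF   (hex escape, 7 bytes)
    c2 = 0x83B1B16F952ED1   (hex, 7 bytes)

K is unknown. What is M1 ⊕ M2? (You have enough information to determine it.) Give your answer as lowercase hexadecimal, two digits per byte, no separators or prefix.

87b76ab4788b6e

c1 ⊕ c2 = (M1 ⊕ K) ⊕ (M2 ⊕ K) = M1 ⊕ M2 — the shared key cancels under XOR.
00000100 ⊕ 10000011 = 10000111
00000110 ⊕ 10110001 = 10110111
11011011 ⊕ 10110001 = 01101010
11011011 ⊕ 01101111 = 10110100
11101101 ⊕ 10010101 = 01111000
10100101 ⊕ 00101110 = 10001011
10111111 ⊕ 11010001 = 01101110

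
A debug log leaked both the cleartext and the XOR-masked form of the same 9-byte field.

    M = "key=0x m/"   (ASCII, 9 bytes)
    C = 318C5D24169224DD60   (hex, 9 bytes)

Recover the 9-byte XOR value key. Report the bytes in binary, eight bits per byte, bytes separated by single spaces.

01011010 11101001 00100100 00011001 00100110 11101010 00000100 10110000 01001111

Since C = M ⊕ key, XORing both sides with M gives key = M ⊕ C.
byte 0: 6b ^ 31 = 5a
byte 1: 65 ^ 8c = e9
byte 2: 79 ^ 5d = 24
byte 3: 3d ^ 24 = 19
byte 4: 30 ^ 16 = 26
byte 5: 78 ^ 92 = ea
byte 6: 20 ^ 24 = 04
byte 7: 6d ^ dd = b0
byte 8: 2f ^ 60 = 4f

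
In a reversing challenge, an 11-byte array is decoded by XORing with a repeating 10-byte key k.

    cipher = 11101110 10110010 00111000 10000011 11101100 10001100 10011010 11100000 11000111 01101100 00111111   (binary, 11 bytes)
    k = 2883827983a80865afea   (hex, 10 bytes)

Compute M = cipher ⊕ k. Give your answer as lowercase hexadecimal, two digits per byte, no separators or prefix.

c631bafa6f249285688617

The 10-byte key repeats, so the effective keystream is 28 83 82 79 83 a8 08 65 af ea 28.
byte 0: 238 ⊕  40 = 198
byte 1: 178 ⊕ 131 =  49
byte 2:  56 ⊕ 130 = 186
byte 3: 131 ⊕ 121 = 250
byte 4: 236 ⊕ 131 = 111
byte 5: 140 ⊕ 168 =  36
byte 6: 154 ⊕   8 = 146
byte 7: 224 ⊕ 101 = 133
byte 8: 199 ⊕ 175 = 104
byte 9: 108 ⊕ 234 = 134
byte 10:  63 ⊕  40 =  23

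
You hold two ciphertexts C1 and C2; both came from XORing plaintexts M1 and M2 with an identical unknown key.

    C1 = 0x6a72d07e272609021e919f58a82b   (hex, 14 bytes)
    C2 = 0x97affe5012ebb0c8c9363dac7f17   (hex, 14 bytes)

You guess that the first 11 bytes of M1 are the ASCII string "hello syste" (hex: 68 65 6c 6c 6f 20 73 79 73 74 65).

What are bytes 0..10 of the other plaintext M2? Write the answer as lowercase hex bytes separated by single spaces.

95 b8 42 42 5a ed ca b3 a4 d3 c7

First, C1 ⊕ C2 = (M1 ⊕ K) ⊕ (M2 ⊕ K) = M1 ⊕ M2, so the key drops out. Then M2 = (M1 ⊕ M2) ⊕ M1 over the first 11 bytes.
byte 0: (6a ⊕ 97) ⊕ 68 = fd ⊕ 68 = 95
byte 1: (72 ⊕ af) ⊕ 65 = dd ⊕ 65 = b8
byte 2: (d0 ⊕ fe) ⊕ 6c = 2e ⊕ 6c = 42
byte 3: (7e ⊕ 50) ⊕ 6c = 2e ⊕ 6c = 42
byte 4: (27 ⊕ 12) ⊕ 6f = 35 ⊕ 6f = 5a
byte 5: (26 ⊕ eb) ⊕ 20 = cd ⊕ 20 = ed
byte 6: (09 ⊕ b0) ⊕ 73 = b9 ⊕ 73 = ca
byte 7: (02 ⊕ c8) ⊕ 79 = ca ⊕ 79 = b3
byte 8: (1e ⊕ c9) ⊕ 73 = d7 ⊕ 73 = a4
byte 9: (91 ⊕ 36) ⊕ 74 = a7 ⊕ 74 = d3
byte 10: (9f ⊕ 3d) ⊕ 65 = a2 ⊕ 65 = c7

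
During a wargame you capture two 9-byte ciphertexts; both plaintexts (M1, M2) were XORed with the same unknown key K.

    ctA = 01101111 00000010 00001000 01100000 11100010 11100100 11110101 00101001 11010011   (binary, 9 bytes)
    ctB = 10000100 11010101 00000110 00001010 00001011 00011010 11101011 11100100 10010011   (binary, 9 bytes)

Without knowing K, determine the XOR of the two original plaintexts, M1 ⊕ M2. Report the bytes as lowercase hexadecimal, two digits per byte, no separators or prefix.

ebd70e6ae9fe1ecd40

ctA ⊕ ctB = (M1 ⊕ K) ⊕ (M2 ⊕ K) = M1 ⊕ M2 — the shared key cancels under XOR.
6f XOR 84 = eb
02 XOR d5 = d7
08 XOR 06 = 0e
60 XOR 0a = 6a
e2 XOR 0b = e9
e4 XOR 1a = fe
f5 XOR eb = 1e
29 XOR e4 = cd
d3 XOR 93 = 40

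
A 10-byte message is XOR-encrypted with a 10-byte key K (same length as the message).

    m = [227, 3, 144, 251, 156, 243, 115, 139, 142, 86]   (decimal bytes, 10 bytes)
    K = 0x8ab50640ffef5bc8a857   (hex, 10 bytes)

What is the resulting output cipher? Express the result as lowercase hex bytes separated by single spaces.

227 ^ 138 = 105
  3 ^ 181 = 182
144 ^   6 = 150
251 ^  64 = 187
156 ^ 255 =  99
243 ^ 239 =  28
115 ^  91 =  40
139 ^ 200 =  67
142 ^ 168 =  38
 86 ^  87 =   1

69 b6 96 bb 63 1c 28 43 26 01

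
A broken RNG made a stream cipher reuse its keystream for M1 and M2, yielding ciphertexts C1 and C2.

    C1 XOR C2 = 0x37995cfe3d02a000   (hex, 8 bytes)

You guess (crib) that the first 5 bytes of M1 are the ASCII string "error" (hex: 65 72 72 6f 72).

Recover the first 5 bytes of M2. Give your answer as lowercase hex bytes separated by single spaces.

52 eb 2e 91 4f

Since C1 ⊕ C2 = M1 ⊕ M2, XORing with the guessed M1 bytes yields the corresponding M2 bytes: M2 = (C1 ⊕ C2) ⊕ M1.
37 ^ 65 = 52
99 ^ 72 = eb
5c ^ 72 = 2e
fe ^ 6f = 91
3d ^ 72 = 4f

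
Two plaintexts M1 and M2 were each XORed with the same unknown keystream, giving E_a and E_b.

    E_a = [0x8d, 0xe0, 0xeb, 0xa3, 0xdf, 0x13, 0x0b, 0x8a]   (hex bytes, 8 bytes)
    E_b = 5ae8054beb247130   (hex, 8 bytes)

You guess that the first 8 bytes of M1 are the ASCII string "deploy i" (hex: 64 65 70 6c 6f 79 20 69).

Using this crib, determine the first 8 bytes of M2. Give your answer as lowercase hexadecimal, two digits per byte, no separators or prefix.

b36d9e845b4e5ad3

First, E_a ⊕ E_b = (M1 ⊕ K) ⊕ (M2 ⊕ K) = M1 ⊕ M2, so the key drops out. Then M2 = (M1 ⊕ M2) ⊕ M1 over the first 8 bytes.
byte 0: (8d ⊕ 5a) ⊕ 64 = d7 ⊕ 64 = b3
byte 1: (e0 ⊕ e8) ⊕ 65 = 08 ⊕ 65 = 6d
byte 2: (eb ⊕ 05) ⊕ 70 = ee ⊕ 70 = 9e
byte 3: (a3 ⊕ 4b) ⊕ 6c = e8 ⊕ 6c = 84
byte 4: (df ⊕ eb) ⊕ 6f = 34 ⊕ 6f = 5b
byte 5: (13 ⊕ 24) ⊕ 79 = 37 ⊕ 79 = 4e
byte 6: (0b ⊕ 71) ⊕ 20 = 7a ⊕ 20 = 5a
byte 7: (8a ⊕ 30) ⊕ 69 = ba ⊕ 69 = d3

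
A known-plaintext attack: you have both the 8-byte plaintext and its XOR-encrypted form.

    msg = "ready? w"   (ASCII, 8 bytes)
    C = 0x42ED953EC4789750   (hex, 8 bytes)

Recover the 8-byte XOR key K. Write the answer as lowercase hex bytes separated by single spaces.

Since C = msg ⊕ K, XORing both sides with msg gives K = msg ⊕ C.
01110010 xor 01000010 = 00110000
01100101 xor 11101101 = 10001000
01100001 xor 10010101 = 11110100
01100100 xor 00111110 = 01011010
01111001 xor 11000100 = 10111101
00111111 xor 01111000 = 01000111
00100000 xor 10010111 = 10110111
01110111 xor 01010000 = 00100111

30 88 f4 5a bd 47 b7 27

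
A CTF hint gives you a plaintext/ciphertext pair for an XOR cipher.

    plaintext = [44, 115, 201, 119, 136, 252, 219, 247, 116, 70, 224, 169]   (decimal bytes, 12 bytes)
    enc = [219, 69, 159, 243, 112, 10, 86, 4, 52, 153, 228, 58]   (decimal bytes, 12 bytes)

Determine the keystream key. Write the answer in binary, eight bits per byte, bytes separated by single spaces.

11110111 00110110 01010110 10000100 11111000 11110110 10001101 11110011 01000000 11011111 00000100 10010011

Since enc = plaintext ⊕ key, XORing both sides with plaintext gives key = plaintext ⊕ enc.
byte 0: 2c XOR db = f7
byte 1: 73 XOR 45 = 36
byte 2: c9 XOR 9f = 56
byte 3: 77 XOR f3 = 84
byte 4: 88 XOR 70 = f8
byte 5: fc XOR 0a = f6
byte 6: db XOR 56 = 8d
byte 7: f7 XOR 04 = f3
byte 8: 74 XOR 34 = 40
byte 9: 46 XOR 99 = df
byte 10: e0 XOR e4 = 04
byte 11: a9 XOR 3a = 93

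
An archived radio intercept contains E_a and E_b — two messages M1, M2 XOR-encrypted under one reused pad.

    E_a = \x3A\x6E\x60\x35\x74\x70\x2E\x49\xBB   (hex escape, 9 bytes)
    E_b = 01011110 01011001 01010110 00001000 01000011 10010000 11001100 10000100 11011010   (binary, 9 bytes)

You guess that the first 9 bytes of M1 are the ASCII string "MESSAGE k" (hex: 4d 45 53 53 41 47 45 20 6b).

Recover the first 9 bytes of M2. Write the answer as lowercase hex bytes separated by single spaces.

29 72 65 6e 76 a7 a7 ed 0a

First, E_a ⊕ E_b = (M1 ⊕ K) ⊕ (M2 ⊕ K) = M1 ⊕ M2, so the key drops out. Then M2 = (M1 ⊕ M2) ⊕ M1 over the first 9 bytes.
byte 0: (3a xor 5e) xor 4d = 64 xor 4d = 29
byte 1: (6e xor 59) xor 45 = 37 xor 45 = 72
byte 2: (60 xor 56) xor 53 = 36 xor 53 = 65
byte 3: (35 xor 08) xor 53 = 3d xor 53 = 6e
byte 4: (74 xor 43) xor 41 = 37 xor 41 = 76
byte 5: (70 xor 90) xor 47 = e0 xor 47 = a7
byte 6: (2e xor cc) xor 45 = e2 xor 45 = a7
byte 7: (49 xor 84) xor 20 = cd xor 20 = ed
byte 8: (bb xor da) xor 6b = 61 xor 6b = 0a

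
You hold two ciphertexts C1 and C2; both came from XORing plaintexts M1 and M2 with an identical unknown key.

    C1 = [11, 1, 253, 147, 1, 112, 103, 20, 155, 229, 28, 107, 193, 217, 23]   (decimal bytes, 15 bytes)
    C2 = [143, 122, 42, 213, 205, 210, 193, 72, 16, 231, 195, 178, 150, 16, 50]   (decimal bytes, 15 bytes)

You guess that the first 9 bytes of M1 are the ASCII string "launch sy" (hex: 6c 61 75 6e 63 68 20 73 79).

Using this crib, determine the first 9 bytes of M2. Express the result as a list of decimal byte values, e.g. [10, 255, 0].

First, C1 ⊕ C2 = (M1 ⊕ K) ⊕ (M2 ⊕ K) = M1 ⊕ M2, so the key drops out. Then M2 = (M1 ⊕ M2) ⊕ M1 over the first 9 bytes.
byte 0: (0b ^ 8f) ^ 6c = 84 ^ 6c = e8
byte 1: (01 ^ 7a) ^ 61 = 7b ^ 61 = 1a
byte 2: (fd ^ 2a) ^ 75 = d7 ^ 75 = a2
byte 3: (93 ^ d5) ^ 6e = 46 ^ 6e = 28
byte 4: (01 ^ cd) ^ 63 = cc ^ 63 = af
byte 5: (70 ^ d2) ^ 68 = a2 ^ 68 = ca
byte 6: (67 ^ c1) ^ 20 = a6 ^ 20 = 86
byte 7: (14 ^ 48) ^ 73 = 5c ^ 73 = 2f
byte 8: (9b ^ 10) ^ 79 = 8b ^ 79 = f2

[232, 26, 162, 40, 175, 202, 134, 47, 242]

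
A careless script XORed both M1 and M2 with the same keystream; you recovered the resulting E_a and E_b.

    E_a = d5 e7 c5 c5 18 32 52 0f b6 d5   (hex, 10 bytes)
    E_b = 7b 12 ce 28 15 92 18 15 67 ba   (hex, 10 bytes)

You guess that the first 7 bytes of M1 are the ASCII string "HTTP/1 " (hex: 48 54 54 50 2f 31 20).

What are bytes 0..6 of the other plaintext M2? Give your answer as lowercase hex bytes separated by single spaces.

First, E_a ⊕ E_b = (M1 ⊕ K) ⊕ (M2 ⊕ K) = M1 ⊕ M2, so the key drops out. Then M2 = (M1 ⊕ M2) ⊕ M1 over the first 7 bytes.
byte 0: (d5 xor 7b) xor 48 = ae xor 48 = e6
byte 1: (e7 xor 12) xor 54 = f5 xor 54 = a1
byte 2: (c5 xor ce) xor 54 = 0b xor 54 = 5f
byte 3: (c5 xor 28) xor 50 = ed xor 50 = bd
byte 4: (18 xor 15) xor 2f = 0d xor 2f = 22
byte 5: (32 xor 92) xor 31 = a0 xor 31 = 91
byte 6: (52 xor 18) xor 20 = 4a xor 20 = 6a

e6 a1 5f bd 22 91 6a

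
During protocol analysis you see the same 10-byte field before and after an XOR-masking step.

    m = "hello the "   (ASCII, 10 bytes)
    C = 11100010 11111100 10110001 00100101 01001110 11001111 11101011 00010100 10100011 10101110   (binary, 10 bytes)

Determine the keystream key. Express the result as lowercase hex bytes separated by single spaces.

8a 99 dd 49 21 ef 9f 7c c6 8e

Since C = m ⊕ key, XORing both sides with m gives key = m ⊕ C.
byte 0: 68 xor e2 = 8a
byte 1: 65 xor fc = 99
byte 2: 6c xor b1 = dd
byte 3: 6c xor 25 = 49
byte 4: 6f xor 4e = 21
byte 5: 20 xor cf = ef
byte 6: 74 xor eb = 9f
byte 7: 68 xor 14 = 7c
byte 8: 65 xor a3 = c6
byte 9: 20 xor ae = 8e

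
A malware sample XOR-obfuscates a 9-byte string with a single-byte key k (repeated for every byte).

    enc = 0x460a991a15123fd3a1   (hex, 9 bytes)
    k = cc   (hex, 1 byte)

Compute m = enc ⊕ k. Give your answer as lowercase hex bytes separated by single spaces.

8a c6 55 d6 d9 de f3 1f 6d

The 1-byte key repeats, so the effective keystream is cc cc cc cc cc cc cc cc cc.
byte 0:  70 XOR 204 = 138
byte 1:  10 XOR 204 = 198
byte 2: 153 XOR 204 =  85
byte 3:  26 XOR 204 = 214
byte 4:  21 XOR 204 = 217
byte 5:  18 XOR 204 = 222
byte 6:  63 XOR 204 = 243
byte 7: 211 XOR 204 =  31
byte 8: 161 XOR 204 = 109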